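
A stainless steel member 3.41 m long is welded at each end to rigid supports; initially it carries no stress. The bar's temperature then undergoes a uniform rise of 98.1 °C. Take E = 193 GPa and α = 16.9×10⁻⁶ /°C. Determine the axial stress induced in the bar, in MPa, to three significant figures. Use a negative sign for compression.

-320 MPa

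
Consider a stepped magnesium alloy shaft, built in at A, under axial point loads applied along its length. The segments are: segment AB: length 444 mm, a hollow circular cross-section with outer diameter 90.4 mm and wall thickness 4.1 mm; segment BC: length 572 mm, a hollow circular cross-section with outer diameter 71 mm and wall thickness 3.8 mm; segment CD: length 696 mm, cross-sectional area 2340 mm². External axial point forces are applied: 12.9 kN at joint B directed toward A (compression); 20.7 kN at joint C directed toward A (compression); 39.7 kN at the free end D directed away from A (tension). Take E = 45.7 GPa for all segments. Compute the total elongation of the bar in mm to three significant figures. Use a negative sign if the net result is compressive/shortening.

0.608 mm

Internal axial forces (sectioning from the free end, tension +): N_CD = 39.7 kN, N_BC = 19 kN, N_AB = 6.1 kN.
A_AB = 1112 mm².
A_BC = 802.2 mm².
δ_AB = 6100·444/(1112·45700) = 0.05332 mm
δ_BC = 19000·572/(802.2·45700) = 0.2964 mm
δ_CD = 39700·696/(2340·45700) = 0.2584 mm
δ = Σδ_i = 0.6081 mm.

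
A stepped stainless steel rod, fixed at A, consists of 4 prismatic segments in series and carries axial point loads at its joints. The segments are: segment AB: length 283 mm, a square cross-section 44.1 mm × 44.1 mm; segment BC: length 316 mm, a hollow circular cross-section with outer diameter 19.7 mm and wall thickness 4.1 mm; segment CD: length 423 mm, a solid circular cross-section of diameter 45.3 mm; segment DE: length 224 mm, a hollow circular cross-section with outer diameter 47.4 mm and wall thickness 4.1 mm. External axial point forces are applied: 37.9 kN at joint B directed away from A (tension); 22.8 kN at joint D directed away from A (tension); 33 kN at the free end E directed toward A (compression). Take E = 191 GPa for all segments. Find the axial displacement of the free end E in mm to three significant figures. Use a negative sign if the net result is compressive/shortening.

-0.146 mm

Internal axial forces (sectioning from the free end, tension +): N_DE = -33 kN, N_CD = -10.2 kN, N_BC = -10.2 kN, N_AB = 27.7 kN.
A_AB = 1945 mm².
A_BC = 200.9 mm².
A_CD = 1612 mm².
A_DE = 557.7 mm².
δ_AB = 27700·283/(1945·191000) = 0.0211 mm
δ_BC = -10200·316/(200.9·191000) = -0.08398 mm
δ_CD = -10200·423/(1612·191000) = -0.01402 mm
δ_DE = -33000·224/(557.7·191000) = -0.06939 mm
δ = Σδ_i = -0.1463 mm.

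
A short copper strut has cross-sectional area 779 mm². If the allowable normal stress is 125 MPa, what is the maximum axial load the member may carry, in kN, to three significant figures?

97.4 kN

P_max = σ_allow · A = 125 · 779 = 97380 N = 97.38 kN.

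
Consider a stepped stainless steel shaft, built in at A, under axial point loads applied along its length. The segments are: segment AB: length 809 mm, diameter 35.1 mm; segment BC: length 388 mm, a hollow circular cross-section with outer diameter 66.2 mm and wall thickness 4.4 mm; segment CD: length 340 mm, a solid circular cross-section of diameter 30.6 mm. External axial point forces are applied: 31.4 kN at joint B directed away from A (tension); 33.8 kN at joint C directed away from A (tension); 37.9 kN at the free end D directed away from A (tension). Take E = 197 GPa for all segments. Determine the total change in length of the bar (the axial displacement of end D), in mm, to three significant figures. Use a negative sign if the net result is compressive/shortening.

Internal axial forces (sectioning from the free end, tension +): N_CD = 37.9 kN, N_BC = 71.7 kN, N_AB = 103.1 kN.
A_AB = 967.6 mm².
A_BC = 854.3 mm².
A_CD = 735.4 mm².
δ_AB = 103100·809/(967.6·197000) = 0.4376 mm
δ_BC = 71700·388/(854.3·197000) = 0.1653 mm
δ_CD = 37900·340/(735.4·197000) = 0.08894 mm
δ = Σδ_i = 0.6918 mm.

0.692 mm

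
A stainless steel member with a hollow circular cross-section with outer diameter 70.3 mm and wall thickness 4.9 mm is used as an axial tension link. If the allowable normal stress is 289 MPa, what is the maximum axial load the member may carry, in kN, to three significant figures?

A = 1007 mm².
P_max = σ_allow · A = 289 · 1007 = 291000 N = 291 kN.

291 kN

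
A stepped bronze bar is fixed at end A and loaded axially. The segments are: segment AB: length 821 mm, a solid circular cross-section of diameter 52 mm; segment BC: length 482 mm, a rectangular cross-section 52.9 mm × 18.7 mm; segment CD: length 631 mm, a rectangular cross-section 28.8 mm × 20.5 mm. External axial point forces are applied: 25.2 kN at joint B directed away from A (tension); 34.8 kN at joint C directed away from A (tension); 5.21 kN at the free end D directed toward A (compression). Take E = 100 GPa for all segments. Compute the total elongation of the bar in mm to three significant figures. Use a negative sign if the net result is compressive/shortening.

0.300 mm

Internal axial forces (sectioning from the free end, tension +): N_CD = -5.21 kN, N_BC = 29.59 kN, N_AB = 54.79 kN.
A_AB = 2124 mm².
A_BC = 989.2 mm².
A_CD = 590.4 mm².
δ_AB = 54790·821/(2124·100000) = 0.2118 mm
δ_BC = 29590·482/(989.2·100000) = 0.1442 mm
δ_CD = -5210·631/(590.4·100000) = -0.05568 mm
δ = Σδ_i = 0.3003 mm.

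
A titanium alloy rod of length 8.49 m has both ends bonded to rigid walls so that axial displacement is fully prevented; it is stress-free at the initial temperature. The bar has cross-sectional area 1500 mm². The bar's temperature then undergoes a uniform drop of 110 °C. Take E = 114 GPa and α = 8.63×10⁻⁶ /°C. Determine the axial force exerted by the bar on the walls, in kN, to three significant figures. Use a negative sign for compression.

Free thermal expansion αLΔT = 8.63e-6 · 8490 · -110 = -8.06 mm.
The walls impose strain ε = −(-8.06)/8490 = 9.4930e-04; σ = Eε = 114000 · 9.4930e-04 = 108.2 MPa.
Wall reaction R = σ·A = 108.2·1500 = 162300 N = 162.3 kN.

162 kN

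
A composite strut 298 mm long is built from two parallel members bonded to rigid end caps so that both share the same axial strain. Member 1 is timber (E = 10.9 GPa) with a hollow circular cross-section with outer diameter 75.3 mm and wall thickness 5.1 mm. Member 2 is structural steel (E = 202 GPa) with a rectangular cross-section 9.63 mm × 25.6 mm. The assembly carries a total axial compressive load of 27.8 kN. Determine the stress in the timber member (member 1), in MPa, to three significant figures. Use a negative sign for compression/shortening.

-4.88 MPa

A_1 = 1125 mm².
A_2 = 246.5 mm².
Equal strain + equilibrium ⇒ each member carries load in proportion to AE: A₁E₁ = 12260000 N, A₂E₂ = 49800000 N, ΣAE = 62060000 N.
σ₁ = P·E₁/ΣAE = -27800·10900/62060000 = -4.883 MPa.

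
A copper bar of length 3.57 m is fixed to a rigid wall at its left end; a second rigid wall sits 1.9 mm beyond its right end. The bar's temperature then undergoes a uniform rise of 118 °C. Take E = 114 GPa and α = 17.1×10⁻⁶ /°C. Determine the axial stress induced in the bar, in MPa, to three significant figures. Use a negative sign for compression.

-169 MPa

Free thermal expansion αLΔT = 17.1e-6 · 3570 · 118 = 7.204 mm.
The walls engage after the gap closes; constrained expansion = 7.204 − 1.9 = 5.304 mm.
The walls impose strain ε = −(5.304)/3570 = -1.4856e-03; σ = Eε = 114000 · -1.4856e-03 = -169.4 MPa.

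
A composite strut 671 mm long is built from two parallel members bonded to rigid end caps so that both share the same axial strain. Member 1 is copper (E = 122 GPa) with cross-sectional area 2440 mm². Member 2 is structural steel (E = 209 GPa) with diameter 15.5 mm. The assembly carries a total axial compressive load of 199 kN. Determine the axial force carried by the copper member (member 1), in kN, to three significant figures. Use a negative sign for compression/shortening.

A_2 = 188.7 mm².
Equal strain + equilibrium ⇒ each member carries load in proportion to AE: A₁E₁ = 297700000 N, A₂E₂ = 39440000 N, ΣAE = 337100000 N.
F₁ = P·A₁E₁/ΣAE = -199000·297700000/337100000 = -175700 N.

-176 kN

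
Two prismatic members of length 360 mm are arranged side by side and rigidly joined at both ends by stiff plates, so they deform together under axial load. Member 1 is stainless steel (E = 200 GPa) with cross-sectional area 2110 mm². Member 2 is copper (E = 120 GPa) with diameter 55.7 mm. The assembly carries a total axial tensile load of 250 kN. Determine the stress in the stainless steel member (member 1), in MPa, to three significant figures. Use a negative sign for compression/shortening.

70.0 MPa

A_2 = 2437 mm².
Equal strain + equilibrium ⇒ each member carries load in proportion to AE: A₁E₁ = 422000000 N, A₂E₂ = 292400000 N, ΣAE = 714400000 N.
σ₁ = P·E₁/ΣAE = 250000·200000/714400000 = 69.99 MPa.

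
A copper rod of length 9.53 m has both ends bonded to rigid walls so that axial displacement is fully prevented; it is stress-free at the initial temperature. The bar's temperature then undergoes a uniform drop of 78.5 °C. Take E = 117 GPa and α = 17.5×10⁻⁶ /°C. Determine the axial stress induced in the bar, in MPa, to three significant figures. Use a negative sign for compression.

Free thermal expansion αLΔT = 17.5e-6 · 9530 · -78.5 = -13.09 mm.
The walls impose strain ε = −(-13.09)/9530 = 1.3737e-03; σ = Eε = 117000 · 1.3737e-03 = 160.7 MPa.

161 MPa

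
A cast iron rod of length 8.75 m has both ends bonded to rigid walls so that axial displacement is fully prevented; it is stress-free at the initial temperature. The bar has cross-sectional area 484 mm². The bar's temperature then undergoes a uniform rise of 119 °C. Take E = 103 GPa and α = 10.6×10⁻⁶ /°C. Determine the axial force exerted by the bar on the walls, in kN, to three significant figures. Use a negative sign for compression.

Free thermal expansion αLΔT = 10.6e-6 · 8750 · 119 = 11.04 mm.
The walls impose strain ε = −(11.04)/8750 = -1.2614e-03; σ = Eε = 103000 · -1.2614e-03 = -129.9 MPa.
Wall reaction R = σ·A = -129.9·484 = -62880 N = -62.88 kN.

-62.9 kN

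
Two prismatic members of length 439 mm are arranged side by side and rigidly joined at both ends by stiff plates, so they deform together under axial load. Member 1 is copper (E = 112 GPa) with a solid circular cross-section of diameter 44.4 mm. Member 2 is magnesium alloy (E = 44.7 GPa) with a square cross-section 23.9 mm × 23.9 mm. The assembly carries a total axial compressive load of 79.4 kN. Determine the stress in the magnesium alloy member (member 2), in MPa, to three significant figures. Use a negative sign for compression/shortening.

A_1 = 1548 mm².
A_2 = 571.2 mm².
Equal strain + equilibrium ⇒ each member carries load in proportion to AE: A₁E₁ = 173400000 N, A₂E₂ = 25530000 N, ΣAE = 198900000 N.
σ₂ = P·E₂/ΣAE = -79400·44700/198900000 = -17.84 MPa.

-17.8 MPa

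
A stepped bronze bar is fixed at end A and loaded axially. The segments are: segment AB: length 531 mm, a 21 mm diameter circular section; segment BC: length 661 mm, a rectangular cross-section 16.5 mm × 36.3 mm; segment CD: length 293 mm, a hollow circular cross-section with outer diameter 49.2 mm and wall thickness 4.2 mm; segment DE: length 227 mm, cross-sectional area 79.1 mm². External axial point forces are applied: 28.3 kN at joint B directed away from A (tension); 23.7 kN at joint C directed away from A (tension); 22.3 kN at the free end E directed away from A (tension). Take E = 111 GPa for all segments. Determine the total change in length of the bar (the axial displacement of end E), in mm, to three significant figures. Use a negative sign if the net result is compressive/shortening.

Internal axial forces (sectioning from the free end, tension +): N_DE = 22.3 kN, N_CD = 22.3 kN, N_BC = 46 kN, N_AB = 74.3 kN.
A_AB = 346.4 mm².
A_BC = 598.9 mm².
A_CD = 593.8 mm².
δ_AB = 74300·531/(346.4·111000) = 1.026 mm
δ_BC = 46000·661/(598.9·111000) = 0.4573 mm
δ_CD = 22300·293/(593.8·111000) = 0.09914 mm
δ_DE = 22300·227/(79.1·111000) = 0.5765 mm
δ = Σδ_i = 2.159 mm.

2.16 mm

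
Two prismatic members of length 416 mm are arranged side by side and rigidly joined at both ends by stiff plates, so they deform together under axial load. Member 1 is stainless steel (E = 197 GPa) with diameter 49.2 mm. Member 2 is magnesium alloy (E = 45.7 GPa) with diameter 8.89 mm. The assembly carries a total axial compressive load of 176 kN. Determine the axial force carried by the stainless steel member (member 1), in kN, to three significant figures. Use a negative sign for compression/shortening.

A_1 = 1901 mm².
A_2 = 62.07 mm².
Equal strain + equilibrium ⇒ each member carries load in proportion to AE: A₁E₁ = 374500000 N, A₂E₂ = 2837000 N, ΣAE = 377400000 N.
F₁ = P·A₁E₁/ΣAE = -176000·374500000/377400000 = -174700 N.

-175 kN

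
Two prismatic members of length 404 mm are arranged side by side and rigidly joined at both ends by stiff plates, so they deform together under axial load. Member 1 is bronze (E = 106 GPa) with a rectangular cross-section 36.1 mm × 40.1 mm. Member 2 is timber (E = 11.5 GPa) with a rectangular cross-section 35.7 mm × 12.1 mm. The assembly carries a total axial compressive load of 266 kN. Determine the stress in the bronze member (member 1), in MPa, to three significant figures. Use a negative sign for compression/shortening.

A_1 = 1448 mm².
A_2 = 432 mm².
Equal strain + equilibrium ⇒ each member carries load in proportion to AE: A₁E₁ = 153400000 N, A₂E₂ = 4968000 N, ΣAE = 158400000 N.
σ₁ = P·E₁/ΣAE = -266000·106000/158400000 = -178 MPa.

-178 MPa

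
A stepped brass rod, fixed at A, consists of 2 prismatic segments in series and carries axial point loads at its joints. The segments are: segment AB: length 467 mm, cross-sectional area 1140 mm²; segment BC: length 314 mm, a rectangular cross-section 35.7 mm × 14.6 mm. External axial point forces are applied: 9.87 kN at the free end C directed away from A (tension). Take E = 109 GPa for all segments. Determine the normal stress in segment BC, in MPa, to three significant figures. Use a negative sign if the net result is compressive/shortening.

18.9 MPa

Internal axial forces (sectioning from the free end, tension +): N_BC = 9.87 kN, N_AB = 9.87 kN.
A_BC = 521.2 mm².
σ_BC = N_BC/A_BC = 9870/521.2 = 18.94 MPa.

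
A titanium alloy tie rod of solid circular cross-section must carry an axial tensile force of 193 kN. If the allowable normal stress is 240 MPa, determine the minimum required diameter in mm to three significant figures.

32.0 mm

Required area A ≥ P/σ_allow = 193000/240 = 804.2 mm².
For a solid circular section, d ≥ √(4A/π) = 32 mm.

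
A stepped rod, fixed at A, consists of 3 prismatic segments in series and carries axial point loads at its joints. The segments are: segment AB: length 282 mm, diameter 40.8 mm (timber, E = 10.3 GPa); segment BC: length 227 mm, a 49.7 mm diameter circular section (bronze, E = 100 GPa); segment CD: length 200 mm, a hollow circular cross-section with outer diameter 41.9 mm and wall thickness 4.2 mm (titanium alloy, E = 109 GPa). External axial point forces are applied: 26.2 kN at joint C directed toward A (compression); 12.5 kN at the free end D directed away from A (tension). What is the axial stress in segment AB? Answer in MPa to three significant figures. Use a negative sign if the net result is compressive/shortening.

-10.5 MPa

Internal axial forces (sectioning from the free end, tension +): N_CD = 12.5 kN, N_BC = -13.7 kN, N_AB = -13.7 kN.
A_AB = 1307 mm².
σ_AB = N_AB/A_AB = -13700/1307 = -10.48 MPa.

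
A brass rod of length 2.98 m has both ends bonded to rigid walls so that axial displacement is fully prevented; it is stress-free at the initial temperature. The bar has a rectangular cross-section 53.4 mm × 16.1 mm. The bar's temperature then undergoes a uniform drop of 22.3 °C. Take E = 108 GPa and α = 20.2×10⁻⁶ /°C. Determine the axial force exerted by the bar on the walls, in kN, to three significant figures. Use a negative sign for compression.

41.8 kN

Free thermal expansion αLΔT = 20.2e-6 · 2980 · -22.3 = -1.342 mm.
The walls impose strain ε = −(-1.342)/2980 = 4.5046e-04; σ = Eε = 108000 · 4.5046e-04 = 48.65 MPa.
Wall reaction R = σ·A = 48.65·859.7 = 41830 N = 41.83 kN.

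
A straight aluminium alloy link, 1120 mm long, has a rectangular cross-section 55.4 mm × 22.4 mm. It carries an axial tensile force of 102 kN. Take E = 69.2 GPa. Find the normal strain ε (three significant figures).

0.00119

A = 1241 mm².
σ = N/A = 82.19 MPa; ε = σ/E = 82.19/69200 = 1.188e-03.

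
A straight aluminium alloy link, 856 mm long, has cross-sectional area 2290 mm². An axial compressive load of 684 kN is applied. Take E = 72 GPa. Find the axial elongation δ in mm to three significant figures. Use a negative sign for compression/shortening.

-3.55 mm

δ_mech = NL/(AE) = -684000·856/(2290·72000) = -3.551 mm.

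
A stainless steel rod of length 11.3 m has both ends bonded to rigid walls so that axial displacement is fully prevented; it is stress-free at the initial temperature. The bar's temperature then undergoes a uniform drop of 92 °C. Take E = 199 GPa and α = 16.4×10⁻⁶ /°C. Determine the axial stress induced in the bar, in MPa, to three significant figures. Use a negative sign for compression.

300 MPa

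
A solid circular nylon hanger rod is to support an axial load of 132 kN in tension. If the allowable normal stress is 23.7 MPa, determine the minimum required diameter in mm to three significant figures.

Required area A ≥ P/σ_allow = 132000/23.7 = 5570 mm².
For a solid circular section, d ≥ √(4A/π) = 84.21 mm.

84.2 mm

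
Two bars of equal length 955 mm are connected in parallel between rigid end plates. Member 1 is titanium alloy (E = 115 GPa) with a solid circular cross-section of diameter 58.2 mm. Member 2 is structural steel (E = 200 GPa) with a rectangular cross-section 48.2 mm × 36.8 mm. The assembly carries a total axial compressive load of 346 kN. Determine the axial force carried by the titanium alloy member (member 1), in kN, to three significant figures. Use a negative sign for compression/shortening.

-160 kN

A_1 = 2660 mm².
A_2 = 1774 mm².
Equal strain + equilibrium ⇒ each member carries load in proportion to AE: A₁E₁ = 305900000 N, A₂E₂ = 354800000 N, ΣAE = 660700000 N.
F₁ = P·A₁E₁/ΣAE = -346000·305900000/660700000 = -160200 N.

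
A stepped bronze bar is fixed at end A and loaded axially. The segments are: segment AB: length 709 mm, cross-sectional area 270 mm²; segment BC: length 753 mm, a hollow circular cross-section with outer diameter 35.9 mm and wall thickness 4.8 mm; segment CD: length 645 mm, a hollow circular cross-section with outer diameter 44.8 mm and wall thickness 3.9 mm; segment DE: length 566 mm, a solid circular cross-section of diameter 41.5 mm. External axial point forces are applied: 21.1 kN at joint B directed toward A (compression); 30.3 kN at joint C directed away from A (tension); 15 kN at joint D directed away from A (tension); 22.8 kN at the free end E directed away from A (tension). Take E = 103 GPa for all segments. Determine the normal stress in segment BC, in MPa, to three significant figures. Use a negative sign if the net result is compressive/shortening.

Internal axial forces (sectioning from the free end, tension +): N_DE = 22.8 kN, N_CD = 37.8 kN, N_BC = 68.1 kN, N_AB = 47 kN.
A_BC = 469 mm².
σ_BC = N_BC/A_BC = 68100/469 = 145.2 MPa.

145 MPa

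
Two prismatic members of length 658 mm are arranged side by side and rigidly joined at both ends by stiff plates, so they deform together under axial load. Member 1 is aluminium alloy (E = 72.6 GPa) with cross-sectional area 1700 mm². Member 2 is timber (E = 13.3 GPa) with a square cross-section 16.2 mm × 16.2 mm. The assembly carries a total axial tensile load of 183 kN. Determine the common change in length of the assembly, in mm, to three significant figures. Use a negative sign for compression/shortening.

A_2 = 262.4 mm².
Equal strain + equilibrium ⇒ each member carries load in proportion to AE: A₁E₁ = 123400000 N, A₂E₂ = 3490000 N, ΣAE = 126900000 N.
δ = PL/ΣAE = 183000·658/126900000 = 0.9488 mm.

0.949 mm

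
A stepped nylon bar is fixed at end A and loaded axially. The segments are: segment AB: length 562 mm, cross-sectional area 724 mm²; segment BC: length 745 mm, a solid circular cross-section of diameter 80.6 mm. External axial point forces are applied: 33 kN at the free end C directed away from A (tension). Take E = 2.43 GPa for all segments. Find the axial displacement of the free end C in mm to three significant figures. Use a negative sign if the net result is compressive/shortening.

Internal axial forces (sectioning from the free end, tension +): N_BC = 33 kN, N_AB = 33 kN.
A_BC = 5102 mm².
δ_AB = 33000·562/(724·2430) = 10.54 mm
δ_BC = 33000·745/(5102·2430) = 1.983 mm
δ = Σδ_i = 12.52 mm.

12.5 mm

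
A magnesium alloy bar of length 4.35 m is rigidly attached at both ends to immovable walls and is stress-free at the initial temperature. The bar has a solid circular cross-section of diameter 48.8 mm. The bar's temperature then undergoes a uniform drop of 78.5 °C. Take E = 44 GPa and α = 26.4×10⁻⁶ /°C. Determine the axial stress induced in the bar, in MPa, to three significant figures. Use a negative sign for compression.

Free thermal expansion αLΔT = 26.4e-6 · 4350 · -78.5 = -9.015 mm.
The walls impose strain ε = −(-9.015)/4350 = 2.0724e-03; σ = Eε = 44000 · 2.0724e-03 = 91.19 MPa.

91.2 MPa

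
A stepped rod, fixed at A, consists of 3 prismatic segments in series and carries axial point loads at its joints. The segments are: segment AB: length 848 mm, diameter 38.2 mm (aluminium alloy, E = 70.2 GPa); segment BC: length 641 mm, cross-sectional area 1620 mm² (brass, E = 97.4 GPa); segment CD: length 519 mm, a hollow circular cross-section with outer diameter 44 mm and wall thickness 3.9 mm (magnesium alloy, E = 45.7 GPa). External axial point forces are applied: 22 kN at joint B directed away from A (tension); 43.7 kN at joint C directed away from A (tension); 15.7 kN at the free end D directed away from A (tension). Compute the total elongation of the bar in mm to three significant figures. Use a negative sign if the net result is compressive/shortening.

1.46 mm

Internal axial forces (sectioning from the free end, tension +): N_CD = 15.7 kN, N_BC = 59.4 kN, N_AB = 81.4 kN.
A_AB = 1146 mm².
A_CD = 491.3 mm².
δ_AB = 81400·848/(1146·70200) = 0.858 mm
δ_BC = 59400·641/(1620·97400) = 0.2413 mm
δ_CD = 15700·519/(491.3·45700) = 0.3629 mm
δ = Σδ_i = 1.462 mm.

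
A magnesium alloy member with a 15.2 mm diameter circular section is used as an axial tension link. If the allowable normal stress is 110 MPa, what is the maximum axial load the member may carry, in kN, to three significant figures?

20.0 kN

A = 181.5 mm².
P_max = σ_allow · A = 110 · 181.5 = 19960 N = 19.96 kN.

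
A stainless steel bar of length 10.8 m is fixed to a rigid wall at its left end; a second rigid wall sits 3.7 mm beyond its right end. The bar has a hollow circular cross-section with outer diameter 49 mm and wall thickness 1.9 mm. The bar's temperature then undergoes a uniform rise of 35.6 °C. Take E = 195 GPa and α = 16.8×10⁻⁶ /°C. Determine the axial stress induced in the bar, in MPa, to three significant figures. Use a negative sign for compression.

-49.8 MPa

Free thermal expansion αLΔT = 16.8e-6 · 10800 · 35.6 = 6.459 mm.
The walls engage after the gap closes; constrained expansion = 6.459 − 3.7 = 2.759 mm.
The walls impose strain ε = −(2.759)/10800 = -2.5549e-04; σ = Eε = 195000 · -2.5549e-04 = -49.82 MPa.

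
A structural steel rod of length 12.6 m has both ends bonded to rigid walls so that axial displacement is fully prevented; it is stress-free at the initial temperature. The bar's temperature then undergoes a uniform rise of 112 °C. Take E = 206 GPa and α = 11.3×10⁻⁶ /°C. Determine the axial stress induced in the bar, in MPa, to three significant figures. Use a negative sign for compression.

-261 MPa

Free thermal expansion αLΔT = 11.3e-6 · 12600 · 112 = 15.95 mm.
The walls impose strain ε = −(15.95)/12600 = -1.2656e-03; σ = Eε = 206000 · -1.2656e-03 = -260.7 MPa.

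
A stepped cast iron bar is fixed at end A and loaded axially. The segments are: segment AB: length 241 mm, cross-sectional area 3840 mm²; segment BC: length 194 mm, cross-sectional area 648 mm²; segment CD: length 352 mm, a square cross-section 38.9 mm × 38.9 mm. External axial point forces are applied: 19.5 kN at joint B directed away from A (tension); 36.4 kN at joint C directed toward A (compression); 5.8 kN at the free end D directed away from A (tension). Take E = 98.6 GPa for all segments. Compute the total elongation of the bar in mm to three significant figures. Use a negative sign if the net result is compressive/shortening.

Internal axial forces (sectioning from the free end, tension +): N_CD = 5.8 kN, N_BC = -30.6 kN, N_AB = -11.1 kN.
A_CD = 1513 mm².
δ_AB = -11100·241/(3840·98600) = -0.007065 mm
δ_BC = -30600·194/(648·98600) = -0.09291 mm
δ_CD = 5800·352/(1513·98600) = 0.01368 mm
δ = Σδ_i = -0.08629 mm.

-0.0863 mm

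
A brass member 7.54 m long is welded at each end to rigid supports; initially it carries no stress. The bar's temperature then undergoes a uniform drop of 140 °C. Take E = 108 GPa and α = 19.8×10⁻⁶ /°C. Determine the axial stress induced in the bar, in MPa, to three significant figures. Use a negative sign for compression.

Free thermal expansion αLΔT = 19.8e-6 · 7540 · -140 = -20.9 mm.
The walls impose strain ε = −(-20.9)/7540 = 2.7720e-03; σ = Eε = 108000 · 2.7720e-03 = 299.4 MPa.

299 MPa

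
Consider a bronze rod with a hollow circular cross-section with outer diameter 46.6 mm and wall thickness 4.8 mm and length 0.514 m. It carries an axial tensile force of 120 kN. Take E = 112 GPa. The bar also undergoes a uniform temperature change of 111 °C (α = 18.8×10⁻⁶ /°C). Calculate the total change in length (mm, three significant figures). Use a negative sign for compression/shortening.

A = 630.3 mm².
δ_mech = NL/(AE) = 120000·514/(630.3·112000) = 0.8737 mm.
δ_thermal = αLΔT = 18.8e-6·514·111 = 1.073 mm.
δ = δ_mech + δ_thermal = 1.946 mm.

1.95 mm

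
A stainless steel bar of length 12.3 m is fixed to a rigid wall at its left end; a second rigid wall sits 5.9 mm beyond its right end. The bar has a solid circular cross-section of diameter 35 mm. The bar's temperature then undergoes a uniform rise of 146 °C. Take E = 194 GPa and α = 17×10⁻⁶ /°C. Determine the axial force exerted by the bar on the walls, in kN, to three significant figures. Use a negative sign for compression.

Free thermal expansion αLΔT = 17e-6 · 12300 · 146 = 30.53 mm.
The walls engage after the gap closes; constrained expansion = 30.53 − 5.9 = 24.63 mm.
The walls impose strain ε = −(24.63)/12300 = -2.0023e-03; σ = Eε = 194000 · -2.0023e-03 = -388.5 MPa.
Wall reaction R = σ·A = -388.5·962.1 = -373700 N = -373.7 kN.

-374 kN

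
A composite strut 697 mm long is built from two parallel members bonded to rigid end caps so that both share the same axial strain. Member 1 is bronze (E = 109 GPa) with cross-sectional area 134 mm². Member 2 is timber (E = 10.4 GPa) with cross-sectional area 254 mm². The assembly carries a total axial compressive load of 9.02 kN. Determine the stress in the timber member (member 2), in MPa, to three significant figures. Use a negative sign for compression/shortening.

-5.44 MPa

Equal strain + equilibrium ⇒ each member carries load in proportion to AE: A₁E₁ = 14610000 N, A₂E₂ = 2642000 N, ΣAE = 17250000 N.
σ₂ = P·E₂/ΣAE = -9020·10400/17250000 = -5.439 MPa.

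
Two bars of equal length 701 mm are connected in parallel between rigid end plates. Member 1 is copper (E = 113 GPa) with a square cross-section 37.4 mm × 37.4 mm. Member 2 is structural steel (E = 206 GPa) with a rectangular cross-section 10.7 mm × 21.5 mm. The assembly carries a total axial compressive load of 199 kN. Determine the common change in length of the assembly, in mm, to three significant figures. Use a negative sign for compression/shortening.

-0.679 mm

A_1 = 1399 mm².
A_2 = 230 mm².
Equal strain + equilibrium ⇒ each member carries load in proportion to AE: A₁E₁ = 158100000 N, A₂E₂ = 47390000 N, ΣAE = 205500000 N.
δ = PL/ΣAE = -199000·701/205500000 = -0.679 mm.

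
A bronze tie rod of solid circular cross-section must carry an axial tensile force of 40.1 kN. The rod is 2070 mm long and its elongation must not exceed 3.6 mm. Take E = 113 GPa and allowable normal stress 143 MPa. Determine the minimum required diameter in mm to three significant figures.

18.9 mm

Required area A ≥ P/σ_allow = 40100/143 = 280.4 mm².
For a solid circular section, d ≥ √(4A/π) = 18.9 mm.
Elongation limit: A ≥ PL/(Eδ_allow) = 40100·2070/(113000·3.6) = 204 mm² ⇒ d ≥ 16.12 mm.
The stress limit governs.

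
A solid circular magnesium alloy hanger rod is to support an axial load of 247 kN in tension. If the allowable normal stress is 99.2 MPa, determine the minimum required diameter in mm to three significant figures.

Required area A ≥ P/σ_allow = 247000/99.2 = 2490 mm².
For a solid circular section, d ≥ √(4A/π) = 56.31 mm.

56.3 mm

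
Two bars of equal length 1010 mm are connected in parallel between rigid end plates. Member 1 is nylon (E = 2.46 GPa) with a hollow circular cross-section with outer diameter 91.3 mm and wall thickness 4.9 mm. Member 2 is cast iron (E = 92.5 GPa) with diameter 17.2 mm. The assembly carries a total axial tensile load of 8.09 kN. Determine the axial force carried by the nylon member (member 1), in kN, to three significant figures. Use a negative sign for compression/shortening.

1.07 kN

A_1 = 1330 mm².
A_2 = 232.4 mm².
Equal strain + equilibrium ⇒ each member carries load in proportion to AE: A₁E₁ = 3272000 N, A₂E₂ = 21490000 N, ΣAE = 24760000 N.
F₁ = P·A₁E₁/ΣAE = 8090·3272000/24760000 = 1069 N.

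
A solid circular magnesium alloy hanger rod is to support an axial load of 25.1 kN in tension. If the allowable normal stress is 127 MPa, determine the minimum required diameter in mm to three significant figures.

15.9 mm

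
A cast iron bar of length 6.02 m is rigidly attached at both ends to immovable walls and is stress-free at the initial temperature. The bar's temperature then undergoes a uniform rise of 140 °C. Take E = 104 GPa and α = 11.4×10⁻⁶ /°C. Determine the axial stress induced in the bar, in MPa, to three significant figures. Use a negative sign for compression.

-166 MPa

Free thermal expansion αLΔT = 11.4e-6 · 6020 · 140 = 9.608 mm.
The walls impose strain ε = −(9.608)/6020 = -1.5960e-03; σ = Eε = 104000 · -1.5960e-03 = -166 MPa.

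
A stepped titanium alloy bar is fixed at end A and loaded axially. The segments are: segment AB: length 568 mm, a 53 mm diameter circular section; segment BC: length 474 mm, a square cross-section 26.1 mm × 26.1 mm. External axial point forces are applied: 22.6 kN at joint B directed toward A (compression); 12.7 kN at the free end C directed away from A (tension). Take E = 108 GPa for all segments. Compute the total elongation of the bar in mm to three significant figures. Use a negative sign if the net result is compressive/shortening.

Internal axial forces (sectioning from the free end, tension +): N_BC = 12.7 kN, N_AB = -9.9 kN.
A_AB = 2206 mm².
A_BC = 681.2 mm².
δ_AB = -9900·568/(2206·108000) = -0.0236 mm
δ_BC = 12700·474/(681.2·108000) = 0.08182 mm
δ = Σδ_i = 0.05822 mm.

0.0582 mm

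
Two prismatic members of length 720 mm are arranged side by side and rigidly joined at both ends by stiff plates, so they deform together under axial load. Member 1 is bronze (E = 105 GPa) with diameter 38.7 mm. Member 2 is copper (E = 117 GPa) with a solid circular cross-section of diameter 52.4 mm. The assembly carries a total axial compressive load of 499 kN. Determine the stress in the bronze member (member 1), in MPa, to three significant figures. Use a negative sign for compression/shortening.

-139 MPa

A_1 = 1176 mm².
A_2 = 2157 mm².
Equal strain + equilibrium ⇒ each member carries load in proportion to AE: A₁E₁ = 123500000 N, A₂E₂ = 252300000 N, ΣAE = 375800000 N.
σ₁ = P·E₁/ΣAE = -499000·105000/375800000 = -139.4 MPa.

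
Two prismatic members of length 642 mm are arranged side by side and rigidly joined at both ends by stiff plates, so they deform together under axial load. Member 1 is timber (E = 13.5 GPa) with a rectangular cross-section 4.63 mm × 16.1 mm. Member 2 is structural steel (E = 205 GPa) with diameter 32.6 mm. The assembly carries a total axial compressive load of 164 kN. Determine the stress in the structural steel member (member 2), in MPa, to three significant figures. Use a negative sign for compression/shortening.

A_1 = 74.54 mm².
A_2 = 834.7 mm².
Equal strain + equilibrium ⇒ each member carries load in proportion to AE: A₁E₁ = 1006000 N, A₂E₂ = 171100000 N, ΣAE = 172100000 N.
σ₂ = P·E₂/ΣAE = -164000·205000/172100000 = -195.3 MPa.

-195 MPa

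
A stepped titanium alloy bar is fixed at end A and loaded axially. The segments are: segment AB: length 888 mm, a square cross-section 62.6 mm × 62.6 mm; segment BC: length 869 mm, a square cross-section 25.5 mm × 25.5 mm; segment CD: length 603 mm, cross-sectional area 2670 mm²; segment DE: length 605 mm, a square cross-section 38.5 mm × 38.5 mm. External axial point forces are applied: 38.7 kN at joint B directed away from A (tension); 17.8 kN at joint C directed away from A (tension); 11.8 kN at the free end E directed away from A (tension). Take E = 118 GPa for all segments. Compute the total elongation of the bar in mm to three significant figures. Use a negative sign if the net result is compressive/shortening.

0.530 mm

Internal axial forces (sectioning from the free end, tension +): N_DE = 11.8 kN, N_CD = 11.8 kN, N_BC = 29.6 kN, N_AB = 68.3 kN.
A_AB = 3919 mm².
A_BC = 650.2 mm².
A_DE = 1482 mm².
δ_AB = 68300·888/(3919·118000) = 0.1312 mm
δ_BC = 29600·869/(650.2·118000) = 0.3352 mm
δ_CD = 11800·603/(2670·118000) = 0.02258 mm
δ_DE = 11800·605/(1482·118000) = 0.04082 mm
δ = Σδ_i = 0.5298 mm.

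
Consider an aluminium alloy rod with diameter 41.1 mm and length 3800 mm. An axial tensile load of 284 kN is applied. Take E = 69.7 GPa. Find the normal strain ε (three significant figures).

A = 1327 mm².
σ = N/A = 214.1 MPa; ε = σ/E = 214.1/69700 = 3.071e-03.

0.00307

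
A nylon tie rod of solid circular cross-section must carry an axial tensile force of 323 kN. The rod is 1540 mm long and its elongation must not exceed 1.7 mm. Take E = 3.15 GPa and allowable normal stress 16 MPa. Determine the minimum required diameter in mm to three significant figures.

Required area A ≥ P/σ_allow = 323000/16 = 20190 mm².
For a solid circular section, d ≥ √(4A/π) = 160.3 mm.
Elongation limit: A ≥ PL/(Eδ_allow) = 323000·1540/(3150·1.7) = 92890 mm² ⇒ d ≥ 343.9 mm.
The elongation limit governs.

344 mm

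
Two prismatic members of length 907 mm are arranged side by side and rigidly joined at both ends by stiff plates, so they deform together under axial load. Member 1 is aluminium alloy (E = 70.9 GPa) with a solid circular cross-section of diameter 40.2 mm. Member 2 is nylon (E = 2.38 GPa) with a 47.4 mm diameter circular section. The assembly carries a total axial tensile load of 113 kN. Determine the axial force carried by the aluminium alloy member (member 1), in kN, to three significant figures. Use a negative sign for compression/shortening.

108 kN

A_1 = 1269 mm².
A_2 = 1765 mm².
Equal strain + equilibrium ⇒ each member carries load in proportion to AE: A₁E₁ = 89990000 N, A₂E₂ = 4200000 N, ΣAE = 94190000 N.
F₁ = P·A₁E₁/ΣAE = 113000·89990000/94190000 = 108000 N.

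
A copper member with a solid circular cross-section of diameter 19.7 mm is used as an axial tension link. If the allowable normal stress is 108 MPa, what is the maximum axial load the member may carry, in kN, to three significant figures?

32.9 kN

A = 304.8 mm².
P_max = σ_allow · A = 108 · 304.8 = 32920 N = 32.92 kN.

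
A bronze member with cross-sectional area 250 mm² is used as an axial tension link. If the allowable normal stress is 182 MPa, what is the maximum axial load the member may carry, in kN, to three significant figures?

45.5 kN

P_max = σ_allow · A = 182 · 250 = 45500 N = 45.5 kN.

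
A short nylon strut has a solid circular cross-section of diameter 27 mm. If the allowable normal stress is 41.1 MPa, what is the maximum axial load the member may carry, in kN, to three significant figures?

A = 572.6 mm².
P_max = σ_allow · A = 41.1 · 572.6 = 23530 N = 23.53 kN.

23.5 kN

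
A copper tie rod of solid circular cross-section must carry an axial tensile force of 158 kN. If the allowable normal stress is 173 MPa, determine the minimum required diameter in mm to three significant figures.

Required area A ≥ P/σ_allow = 158000/173 = 913.3 mm².
For a solid circular section, d ≥ √(4A/π) = 34.1 mm.

34.1 mm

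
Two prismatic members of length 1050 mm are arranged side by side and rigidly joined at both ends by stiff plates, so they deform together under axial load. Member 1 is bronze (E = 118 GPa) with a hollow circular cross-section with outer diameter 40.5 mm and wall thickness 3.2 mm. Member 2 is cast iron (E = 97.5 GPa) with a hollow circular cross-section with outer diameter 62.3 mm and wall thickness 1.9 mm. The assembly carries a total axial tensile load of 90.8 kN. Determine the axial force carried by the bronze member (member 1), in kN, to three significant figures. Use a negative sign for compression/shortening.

A_1 = 375 mm².
A_2 = 360.5 mm².
Equal strain + equilibrium ⇒ each member carries load in proportion to AE: A₁E₁ = 44250000 N, A₂E₂ = 35150000 N, ΣAE = 79400000 N.
F₁ = P·A₁E₁/ΣAE = 90800·44250000/79400000 = 50600 N.

50.6 kN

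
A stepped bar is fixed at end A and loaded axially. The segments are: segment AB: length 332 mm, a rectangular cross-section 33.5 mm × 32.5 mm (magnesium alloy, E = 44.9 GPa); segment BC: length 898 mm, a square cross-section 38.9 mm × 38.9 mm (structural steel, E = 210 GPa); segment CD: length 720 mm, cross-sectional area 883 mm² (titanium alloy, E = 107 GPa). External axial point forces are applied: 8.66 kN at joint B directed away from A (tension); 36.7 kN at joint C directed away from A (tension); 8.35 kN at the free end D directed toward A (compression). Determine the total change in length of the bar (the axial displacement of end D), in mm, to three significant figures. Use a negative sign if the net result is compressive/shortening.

Internal axial forces (sectioning from the free end, tension +): N_CD = -8.35 kN, N_BC = 28.35 kN, N_AB = 37.01 kN.
A_AB = 1089 mm².
A_BC = 1513 mm².
δ_AB = 37010·332/(1089·44900) = 0.2514 mm
δ_BC = 28350·898/(1513·210000) = 0.08011 mm
δ_CD = -8350·720/(883·107000) = -0.06363 mm
δ = Σδ_i = 0.2678 mm.

0.268 mm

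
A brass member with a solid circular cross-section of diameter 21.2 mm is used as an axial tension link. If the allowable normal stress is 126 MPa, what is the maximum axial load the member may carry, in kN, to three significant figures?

A = 353 mm².
P_max = σ_allow · A = 126 · 353 = 44480 N = 44.48 kN.

44.5 kN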